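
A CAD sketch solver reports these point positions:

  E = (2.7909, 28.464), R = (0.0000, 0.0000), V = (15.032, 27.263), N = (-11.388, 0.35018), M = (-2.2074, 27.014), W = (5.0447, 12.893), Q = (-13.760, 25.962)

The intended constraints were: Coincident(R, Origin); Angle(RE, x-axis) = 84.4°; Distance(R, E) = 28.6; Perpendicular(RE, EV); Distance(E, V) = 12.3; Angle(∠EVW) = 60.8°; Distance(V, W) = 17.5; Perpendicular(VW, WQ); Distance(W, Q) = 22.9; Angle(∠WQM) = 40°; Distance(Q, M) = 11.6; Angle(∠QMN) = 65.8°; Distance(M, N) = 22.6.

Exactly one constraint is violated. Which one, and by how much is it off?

Distance(M, N) = 22.6 — off by 5.60.

R = (0.00, 0.00) ✓; RE at 84.40° ✓; |RE| = 28.60 ✓; ∠(RE, EV) = 90.00° ✓; |EV| = 12.30 ✓; ∠EVW = 60.80° ✓; |VW| = 17.50 ✓; ∠(VW, WQ) = 90.00° ✓; |WQ| = 22.90 ✓; ∠WQM = 40.00° ✓; |QM| = 11.60 ✓; ∠QMN = 65.80° ✓; |MN| = 28.20 ✗.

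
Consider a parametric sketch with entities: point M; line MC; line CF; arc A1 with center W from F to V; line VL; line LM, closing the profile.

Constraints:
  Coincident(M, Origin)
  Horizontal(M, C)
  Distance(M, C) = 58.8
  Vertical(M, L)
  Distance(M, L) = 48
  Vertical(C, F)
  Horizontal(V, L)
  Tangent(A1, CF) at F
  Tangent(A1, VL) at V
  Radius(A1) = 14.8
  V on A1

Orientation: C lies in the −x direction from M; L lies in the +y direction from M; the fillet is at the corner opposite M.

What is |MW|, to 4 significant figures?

55.12

M is at the origin; M and C share the same y with |MC| = 58.8 and C on the −x side, so C = (-58.80, 0.000). M and L share the same x with |ML| = 48.0 and L on the +y side, so L = (0.000, 48.00). The virtual corner opposite M is at (-58.80, 48.00). Since A1 is tangent to CF there, WF ⟂ CF and the tangent condition forces WV to be normal to VL, with radius 14.8, so the center W sits 14.8 in from both sides at W = (-44.00, 33.20). Then |MW| = |W − M| = 55.12.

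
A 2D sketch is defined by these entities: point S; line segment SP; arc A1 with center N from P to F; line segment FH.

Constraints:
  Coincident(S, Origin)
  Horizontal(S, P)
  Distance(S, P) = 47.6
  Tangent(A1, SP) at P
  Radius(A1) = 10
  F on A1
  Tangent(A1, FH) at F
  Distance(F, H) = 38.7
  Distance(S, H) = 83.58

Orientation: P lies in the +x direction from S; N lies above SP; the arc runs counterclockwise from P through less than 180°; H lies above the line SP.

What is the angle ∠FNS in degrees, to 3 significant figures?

143°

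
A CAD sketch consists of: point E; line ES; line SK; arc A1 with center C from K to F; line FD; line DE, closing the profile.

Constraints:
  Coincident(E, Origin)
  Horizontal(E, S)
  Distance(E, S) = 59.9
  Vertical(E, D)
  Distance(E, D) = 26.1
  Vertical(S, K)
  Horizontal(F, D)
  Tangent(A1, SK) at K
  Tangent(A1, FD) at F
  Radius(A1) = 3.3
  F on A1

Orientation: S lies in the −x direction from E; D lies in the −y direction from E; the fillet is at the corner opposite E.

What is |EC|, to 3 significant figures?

61.0

E and D share the same x with |ED| = 26.1 and D on the −y side, so D = (0.00, -26.1). The virtual corner opposite E is at (-59.9, -26.1). The tangent condition forces CK to be normal to SK and the tangent condition forces CF to be normal to FD, with radius 3.3, so the center C sits 3.3 in from both sides at C = (-56.6, -22.8). Then |EC| = |C − E| = 61.0.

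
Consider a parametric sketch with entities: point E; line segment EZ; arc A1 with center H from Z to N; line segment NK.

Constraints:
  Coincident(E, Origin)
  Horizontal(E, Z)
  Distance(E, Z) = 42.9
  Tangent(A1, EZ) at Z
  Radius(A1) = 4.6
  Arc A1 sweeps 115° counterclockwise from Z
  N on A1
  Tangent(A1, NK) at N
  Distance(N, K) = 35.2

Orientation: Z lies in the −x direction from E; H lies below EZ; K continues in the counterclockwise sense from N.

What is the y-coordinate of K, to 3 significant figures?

-38.4

On A1, Z sits at bearing 90° from H; a 115° counterclockwise sweep puts N at bearing 205°, so N = H + 4.6·(cos 205°, sin 205°) = (-47.1, -6.54). Tangency of A1 to NK means the radius HN is perpendicular to NK, so NK runs along (−sin 205°, cos 205°); with |NK| = 35.2, K = (-32.2, -38.4). So K.y = -38.4.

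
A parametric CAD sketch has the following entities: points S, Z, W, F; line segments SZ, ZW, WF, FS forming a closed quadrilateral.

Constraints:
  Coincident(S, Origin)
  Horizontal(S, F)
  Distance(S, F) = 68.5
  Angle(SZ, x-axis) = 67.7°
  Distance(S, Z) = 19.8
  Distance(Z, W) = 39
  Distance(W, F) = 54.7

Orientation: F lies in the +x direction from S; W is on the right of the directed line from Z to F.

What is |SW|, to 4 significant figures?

26.05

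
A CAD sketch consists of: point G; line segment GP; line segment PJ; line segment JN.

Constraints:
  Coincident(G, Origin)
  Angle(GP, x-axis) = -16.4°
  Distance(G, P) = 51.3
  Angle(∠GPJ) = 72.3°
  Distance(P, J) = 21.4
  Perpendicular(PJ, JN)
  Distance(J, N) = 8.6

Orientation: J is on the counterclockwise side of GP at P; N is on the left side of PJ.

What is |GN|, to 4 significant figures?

40.69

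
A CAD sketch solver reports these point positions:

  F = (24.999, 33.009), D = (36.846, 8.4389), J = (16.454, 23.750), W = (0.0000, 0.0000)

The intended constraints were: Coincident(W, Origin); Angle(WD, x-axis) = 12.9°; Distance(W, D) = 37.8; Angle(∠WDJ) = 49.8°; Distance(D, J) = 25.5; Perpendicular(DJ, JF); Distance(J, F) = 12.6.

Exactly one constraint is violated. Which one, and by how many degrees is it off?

Perpendicular(DJ, JF) — off by 5.80°.

W = (0.00, 0.00) ✓; WD at 12.90° ✓; |WD| = 37.80 ✓; ∠WDJ = 49.80° ✓; |DJ| = 25.50 ✓; ∠(DJ, JF) = 95.80° ✗; |JF| = 12.60 ✓.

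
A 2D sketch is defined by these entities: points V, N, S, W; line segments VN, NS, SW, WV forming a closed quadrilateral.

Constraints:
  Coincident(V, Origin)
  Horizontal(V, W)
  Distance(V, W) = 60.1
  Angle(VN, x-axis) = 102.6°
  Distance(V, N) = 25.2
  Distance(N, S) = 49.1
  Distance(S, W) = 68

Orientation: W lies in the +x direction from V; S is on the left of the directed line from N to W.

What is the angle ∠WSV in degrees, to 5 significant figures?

53.069°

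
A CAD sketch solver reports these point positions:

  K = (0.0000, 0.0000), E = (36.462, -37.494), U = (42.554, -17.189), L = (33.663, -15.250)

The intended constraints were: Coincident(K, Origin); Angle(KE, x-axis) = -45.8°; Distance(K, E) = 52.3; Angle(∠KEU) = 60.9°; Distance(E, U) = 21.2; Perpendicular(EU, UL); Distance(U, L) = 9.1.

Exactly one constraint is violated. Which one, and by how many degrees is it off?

Perpendicular(EU, UL) — off by 4.40°.

K = (0.00, 0.00) ✓; KE at -45.80° ✓; |KE| = 52.30 ✓; ∠KEU = 60.90° ✓; |EU| = 21.20 ✓; ∠(EU, UL) = 94.40° ✗; |UL| = 9.100 ✓.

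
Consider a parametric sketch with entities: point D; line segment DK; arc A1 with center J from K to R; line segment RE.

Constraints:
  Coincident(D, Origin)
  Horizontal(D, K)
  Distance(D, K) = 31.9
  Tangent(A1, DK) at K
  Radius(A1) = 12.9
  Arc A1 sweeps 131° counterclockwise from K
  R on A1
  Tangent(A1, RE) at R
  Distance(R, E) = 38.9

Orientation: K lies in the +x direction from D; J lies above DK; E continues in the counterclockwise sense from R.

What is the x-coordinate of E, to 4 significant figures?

16.12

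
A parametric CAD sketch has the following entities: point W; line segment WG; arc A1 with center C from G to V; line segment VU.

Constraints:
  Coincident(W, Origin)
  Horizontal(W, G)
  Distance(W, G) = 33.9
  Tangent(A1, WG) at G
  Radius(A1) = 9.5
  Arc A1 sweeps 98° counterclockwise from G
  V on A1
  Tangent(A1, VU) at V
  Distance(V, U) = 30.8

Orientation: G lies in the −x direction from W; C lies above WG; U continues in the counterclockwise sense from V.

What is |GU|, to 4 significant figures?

41.64

On A1, G sits at bearing -90° from C; a 98° counterclockwise sweep puts V at bearing 8°, so V = C + 9.5·(cos 8°, sin 8°) = (-24.49, 10.82). A1 meets VU tangentially, so CV is at right angles to VU, so VU runs along (−sin 8°, cos 8°); with |VU| = 30.8, U = (-28.78, 41.32). Then |GU| = |U − G| = 41.64.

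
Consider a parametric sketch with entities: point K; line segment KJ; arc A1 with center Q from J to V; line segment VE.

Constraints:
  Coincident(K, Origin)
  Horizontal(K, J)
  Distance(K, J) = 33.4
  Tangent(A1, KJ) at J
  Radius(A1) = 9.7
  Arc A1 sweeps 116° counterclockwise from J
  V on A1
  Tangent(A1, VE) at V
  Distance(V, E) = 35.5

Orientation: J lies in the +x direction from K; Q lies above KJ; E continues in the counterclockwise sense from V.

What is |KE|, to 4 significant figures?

52.99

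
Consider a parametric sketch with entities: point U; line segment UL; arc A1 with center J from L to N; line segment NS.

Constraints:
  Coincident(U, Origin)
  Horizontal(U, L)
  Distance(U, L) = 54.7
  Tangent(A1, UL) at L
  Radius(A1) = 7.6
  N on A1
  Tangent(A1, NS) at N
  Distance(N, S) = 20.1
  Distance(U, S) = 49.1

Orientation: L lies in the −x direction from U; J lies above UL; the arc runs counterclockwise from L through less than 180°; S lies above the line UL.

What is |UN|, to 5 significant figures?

47.690

U is at the origin; UL is horizontal with |UL| = 54.7 and L on the −x side, so L = (-54.700, 0.0000). A1 meets UL tangentially, so JL is at right angles to UL, so J = L + (0, 7.6) = (-54.700, 7.6000). Since JN ⟂ NS (tangency), |JS| = √(7.6² + 20.1²) = 21.489 regardless of where N sits on A1. So S lies on both circle(U, 49.1) and circle(J, 21.489); the above-UL intersection is S = (-42.208, 25.085). N is the foot of the tangent from S: N = (-47.353, 5.6547).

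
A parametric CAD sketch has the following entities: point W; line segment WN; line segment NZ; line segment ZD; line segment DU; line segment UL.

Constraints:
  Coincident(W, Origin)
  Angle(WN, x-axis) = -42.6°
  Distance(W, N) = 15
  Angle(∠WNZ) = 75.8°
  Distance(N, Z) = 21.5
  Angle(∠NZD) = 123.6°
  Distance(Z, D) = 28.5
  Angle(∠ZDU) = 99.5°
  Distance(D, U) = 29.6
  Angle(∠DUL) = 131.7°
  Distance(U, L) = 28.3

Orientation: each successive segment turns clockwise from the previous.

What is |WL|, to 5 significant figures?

31.366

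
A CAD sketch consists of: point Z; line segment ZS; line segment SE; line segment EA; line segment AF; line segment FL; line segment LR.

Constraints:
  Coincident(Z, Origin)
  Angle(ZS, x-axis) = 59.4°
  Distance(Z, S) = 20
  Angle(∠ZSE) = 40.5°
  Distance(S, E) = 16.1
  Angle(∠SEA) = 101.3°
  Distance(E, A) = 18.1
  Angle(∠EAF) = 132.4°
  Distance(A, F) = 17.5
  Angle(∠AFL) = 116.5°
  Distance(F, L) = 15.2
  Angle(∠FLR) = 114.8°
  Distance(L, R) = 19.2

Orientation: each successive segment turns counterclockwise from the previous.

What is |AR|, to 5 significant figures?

31.112

∠AFL = 116.5° gives FL at 28.700° from the x-axis; with |FL| = 15.2, L = (25.045, -8.6293). ∠FLR = 114.8° gives LR at 93.900° from the x-axis; with |LR| = 19.2, R = (23.740, 10.526). Then |AR| = |R − A| = 31.112.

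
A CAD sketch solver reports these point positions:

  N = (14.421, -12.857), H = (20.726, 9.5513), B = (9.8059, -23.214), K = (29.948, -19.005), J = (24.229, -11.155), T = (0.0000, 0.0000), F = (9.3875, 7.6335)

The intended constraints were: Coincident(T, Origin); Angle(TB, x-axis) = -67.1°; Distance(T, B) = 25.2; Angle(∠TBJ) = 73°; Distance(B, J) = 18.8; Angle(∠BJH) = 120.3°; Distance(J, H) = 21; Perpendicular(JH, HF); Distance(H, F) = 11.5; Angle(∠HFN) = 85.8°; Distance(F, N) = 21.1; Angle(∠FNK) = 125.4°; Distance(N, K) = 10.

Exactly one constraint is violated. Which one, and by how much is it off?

Distance(N, K) = 10 — off by 6.70.

T = (0.00, 0.00) ✓; TB at -67.10° ✓; |TB| = 25.20 ✓; ∠TBJ = 73.00° ✓; |BJ| = 18.80 ✓; ∠BJH = 120.3° ✓; |JH| = 21.00 ✓; ∠(JH, HF) = 90.00° ✓; |HF| = 11.50 ✓; ∠HFN = 85.80° ✓; |FN| = 21.10 ✓; ∠FNK = 125.4° ✓; |NK| = 16.70 ✗.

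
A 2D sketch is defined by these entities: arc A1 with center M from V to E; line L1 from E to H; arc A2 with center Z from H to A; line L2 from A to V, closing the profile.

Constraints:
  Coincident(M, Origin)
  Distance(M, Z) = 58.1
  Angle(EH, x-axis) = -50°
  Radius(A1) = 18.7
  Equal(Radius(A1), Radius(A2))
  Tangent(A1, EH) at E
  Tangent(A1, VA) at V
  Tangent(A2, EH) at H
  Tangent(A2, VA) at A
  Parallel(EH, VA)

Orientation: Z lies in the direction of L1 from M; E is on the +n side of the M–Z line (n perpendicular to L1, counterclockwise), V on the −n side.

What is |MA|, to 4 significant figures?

61.04

The slot axis is L1's direction at -50.0°, so u = (cos -50.0°, sin -50.0°) = (0.6428, -0.7660) and n = (−sin -50.0°, cos -50.0°) = (0.7660, 0.6428). M is at the origin and Z lies 58.1 along u from M, so Z = 58.1·u = (37.35, -44.51). Tangency of A1 to both parallel lines with radius 18.7 puts E and V at M ± 18.7·n: E = (14.33, 12.02), V = (-14.33, -12.02). Equal radii place H and A the same way about Z: H = Z + 18.7·n = (51.67, -32.49), A = Z − 18.7·n = (23.02, -56.53). Then |MA| = |A − M| = 61.04.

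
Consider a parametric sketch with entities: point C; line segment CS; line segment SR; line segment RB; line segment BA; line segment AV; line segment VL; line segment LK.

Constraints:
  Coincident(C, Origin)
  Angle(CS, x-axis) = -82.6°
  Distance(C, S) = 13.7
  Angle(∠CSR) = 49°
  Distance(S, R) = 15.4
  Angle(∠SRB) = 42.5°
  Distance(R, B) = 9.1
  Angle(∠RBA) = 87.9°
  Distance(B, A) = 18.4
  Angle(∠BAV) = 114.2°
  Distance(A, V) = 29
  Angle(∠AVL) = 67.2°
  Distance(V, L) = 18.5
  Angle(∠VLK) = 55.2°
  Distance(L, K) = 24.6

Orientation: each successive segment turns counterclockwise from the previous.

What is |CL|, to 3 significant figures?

33.1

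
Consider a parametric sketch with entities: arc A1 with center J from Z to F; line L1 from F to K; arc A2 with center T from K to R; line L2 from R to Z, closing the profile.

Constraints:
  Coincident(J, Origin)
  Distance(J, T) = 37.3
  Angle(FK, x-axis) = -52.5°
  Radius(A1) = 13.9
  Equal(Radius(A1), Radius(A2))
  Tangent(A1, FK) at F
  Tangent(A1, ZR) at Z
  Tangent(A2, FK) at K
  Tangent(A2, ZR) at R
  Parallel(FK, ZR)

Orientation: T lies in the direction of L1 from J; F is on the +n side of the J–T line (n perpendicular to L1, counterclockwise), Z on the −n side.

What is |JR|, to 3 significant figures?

39.8

The slot axis is L1's direction at -52.5°, so u = (cos -52.5°, sin -52.5°) = (0.609, -0.793) and n = (−sin -52.5°, cos -52.5°) = (0.793, 0.609). J is at the origin and T lies 37.3 along u from J, so T = 37.3·u = (22.7, -29.6). Tangency of A1 to both parallel lines with radius 13.9 puts F and Z at J ± 13.9·n: F = (11.0, 8.46), Z = (-11.0, -8.46). Equal radii place K and R the same way about T: K = T + 13.9·n = (33.7, -21.1), R = T − 13.9·n = (11.7, -38.1). Then |JR| = |R − J| = 39.8.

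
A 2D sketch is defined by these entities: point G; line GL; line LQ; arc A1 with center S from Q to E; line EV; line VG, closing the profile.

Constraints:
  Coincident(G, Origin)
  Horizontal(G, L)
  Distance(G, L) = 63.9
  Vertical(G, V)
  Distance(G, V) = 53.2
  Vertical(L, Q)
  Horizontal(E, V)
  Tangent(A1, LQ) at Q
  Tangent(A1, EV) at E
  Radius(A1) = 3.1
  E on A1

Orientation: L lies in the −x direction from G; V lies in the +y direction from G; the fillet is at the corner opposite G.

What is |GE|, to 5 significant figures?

80.789

G is at the origin; GL is horizontal with |GL| = 63.9 and L on the −x side, so L = (-63.900, 0.0000). GV is vertical with |GV| = 53.2 and V on the +y side, so V = (0.0000, 53.200). The virtual corner opposite G is at (-63.900, 53.200). The tangent condition forces SQ to be normal to LQ and A1 meets EV tangentially, so SE is at right angles to EV, with radius 3.1, so the center S sits 3.1 in from both sides at S = (-60.800, 50.100). That places the tangent points at Q = (-63.900, 50.100) on LQ and E = (-60.800, 53.200) on EV. Then |GE| = |E − G| = 80.789.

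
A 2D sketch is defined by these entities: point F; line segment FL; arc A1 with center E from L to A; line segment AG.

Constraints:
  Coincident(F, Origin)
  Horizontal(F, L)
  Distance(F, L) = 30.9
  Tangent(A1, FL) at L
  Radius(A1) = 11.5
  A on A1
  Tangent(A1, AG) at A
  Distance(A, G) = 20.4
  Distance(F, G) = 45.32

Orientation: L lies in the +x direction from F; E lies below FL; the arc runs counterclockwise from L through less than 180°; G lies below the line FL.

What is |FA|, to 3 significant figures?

26.2

Checks: ∠(EL, LF) = 90.00° ✓; |EL| = 11.50 ✓; |EA| = 11.50 ✓; ∠(EA, AG) = 90.00° ✓; |AG| = 20.40 ✓; |FG| = 45.32 ✓.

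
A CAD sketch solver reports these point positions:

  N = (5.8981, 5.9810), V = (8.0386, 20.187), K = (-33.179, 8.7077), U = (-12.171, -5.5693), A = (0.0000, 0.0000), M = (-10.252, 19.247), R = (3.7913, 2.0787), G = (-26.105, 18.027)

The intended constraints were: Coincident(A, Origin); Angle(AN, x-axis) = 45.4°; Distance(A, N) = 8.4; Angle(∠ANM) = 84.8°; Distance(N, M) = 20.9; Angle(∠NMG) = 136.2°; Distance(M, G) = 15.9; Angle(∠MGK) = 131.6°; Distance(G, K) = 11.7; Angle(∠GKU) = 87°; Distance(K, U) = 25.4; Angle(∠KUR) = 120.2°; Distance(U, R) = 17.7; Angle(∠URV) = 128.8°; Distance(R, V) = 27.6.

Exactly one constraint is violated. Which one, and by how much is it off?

Distance(R, V) = 27.6 — off by 9.00.

A = (0.00, 0.00) ✓; AN at 45.40° ✓; |AN| = 8.400 ✓; ∠ANM = 84.80° ✓; |NM| = 20.90 ✓; ∠NMG = 136.2° ✓; |MG| = 15.90 ✓; ∠MGK = 131.6° ✓; |GK| = 11.70 ✓; ∠GKU = 87.00° ✓; |KU| = 25.40 ✓; ∠KUR = 120.2° ✓; |UR| = 17.70 ✓; ∠URV = 128.8° ✓; |RV| = 18.60 ✗.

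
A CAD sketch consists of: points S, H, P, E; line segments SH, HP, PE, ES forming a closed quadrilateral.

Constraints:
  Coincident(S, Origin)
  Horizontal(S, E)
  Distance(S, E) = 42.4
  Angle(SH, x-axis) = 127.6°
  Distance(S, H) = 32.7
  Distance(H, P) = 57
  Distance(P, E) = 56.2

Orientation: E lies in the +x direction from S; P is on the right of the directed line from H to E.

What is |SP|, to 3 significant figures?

29.8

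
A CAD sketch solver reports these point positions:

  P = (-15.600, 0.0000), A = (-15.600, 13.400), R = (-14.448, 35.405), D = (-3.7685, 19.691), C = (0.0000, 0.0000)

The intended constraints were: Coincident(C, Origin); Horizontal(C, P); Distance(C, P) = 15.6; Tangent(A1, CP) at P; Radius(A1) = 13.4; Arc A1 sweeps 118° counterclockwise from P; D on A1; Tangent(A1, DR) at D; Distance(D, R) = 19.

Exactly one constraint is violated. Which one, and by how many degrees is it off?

Tangent(A1, DR) at D — off by 6.20°.

C = (0.00, 0.00) ✓; C.y = 0.00, P.y = 0.00 ✓; |CP| = 15.60 ✓; ∠(AP, PC) = 90.00° ✓; |AP| = 13.40 ✓; bearing(A→D) − bearing(A→P) = 118.0° ✓; |AD| = 13.40 ✓; ∠(AD, DR) = 83.80° ✗; |DR| = 19.00 ✓.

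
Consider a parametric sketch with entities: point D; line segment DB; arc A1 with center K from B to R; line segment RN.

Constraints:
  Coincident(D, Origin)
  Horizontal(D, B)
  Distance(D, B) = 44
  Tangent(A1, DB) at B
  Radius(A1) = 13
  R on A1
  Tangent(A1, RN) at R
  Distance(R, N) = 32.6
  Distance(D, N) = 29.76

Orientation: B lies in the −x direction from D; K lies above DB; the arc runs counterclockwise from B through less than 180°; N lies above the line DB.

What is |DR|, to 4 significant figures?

34.91

Checks: |KB| = 13.00 ✓; |KR| = 13.00 ✓; ∠(KR, RN) = 90.00° ✓; |RN| = 32.60 ✓; |DN| = 29.76 ✓.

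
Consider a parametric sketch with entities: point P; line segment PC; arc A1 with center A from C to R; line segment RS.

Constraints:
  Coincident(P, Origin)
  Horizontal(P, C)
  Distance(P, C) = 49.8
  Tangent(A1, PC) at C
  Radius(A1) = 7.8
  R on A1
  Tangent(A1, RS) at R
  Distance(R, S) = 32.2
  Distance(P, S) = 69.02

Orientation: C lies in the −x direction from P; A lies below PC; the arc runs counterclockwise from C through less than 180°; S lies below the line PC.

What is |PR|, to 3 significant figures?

58.2

Checks: |AC| = 7.800 ✓; |AR| = 7.800 ✓; ∠(AR, RS) = 90.00° ✓; |RS| = 32.20 ✓; |PS| = 69.02 ✓.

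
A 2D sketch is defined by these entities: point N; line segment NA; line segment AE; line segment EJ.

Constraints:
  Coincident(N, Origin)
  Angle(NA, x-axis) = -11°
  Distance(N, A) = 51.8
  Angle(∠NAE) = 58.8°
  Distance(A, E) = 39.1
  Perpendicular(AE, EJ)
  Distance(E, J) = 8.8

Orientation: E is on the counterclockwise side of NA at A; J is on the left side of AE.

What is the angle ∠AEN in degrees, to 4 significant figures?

74.53°

N is at the origin; NA runs at -11.0° with length 51.8, so A = 51.8·(cos -11.0°, sin -11.0°) = (50.85, -9.884). ∠NAE = 58.8°, so AE runs at -11.0° + (180° − 58.8°) = 110.2° from the x-axis; with |AE| = 39.1, E = A + 39.1·(cos 110.2°, sin 110.2°) = (37.35, 26.81). Then cos ∠AEN = EA·EN / (|EA||EN|), giving 74.53°.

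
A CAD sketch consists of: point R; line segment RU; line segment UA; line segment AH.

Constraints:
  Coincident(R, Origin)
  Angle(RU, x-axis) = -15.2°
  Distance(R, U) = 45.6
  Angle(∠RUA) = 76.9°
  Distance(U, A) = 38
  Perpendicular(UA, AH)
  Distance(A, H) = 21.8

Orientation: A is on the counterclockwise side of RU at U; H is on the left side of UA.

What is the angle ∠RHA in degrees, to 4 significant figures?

129.3°

∠RUA = 76.9°, so UA runs at -15.2° + (180° − 76.9°) = 87.90° from the x-axis; with |UA| = 38.0, A = U + 38.0·(cos 87.90°, sin 87.90°) = (45.40, 26.02). UA is perpendicular to AH; with |AH| = 21.8 on the left of UA, H = A + 21.8·(-0.9993, 0.03664) = (23.61, 26.82). Then cos ∠RHA = HR·HA / (|HR||HA|), giving 129.3°.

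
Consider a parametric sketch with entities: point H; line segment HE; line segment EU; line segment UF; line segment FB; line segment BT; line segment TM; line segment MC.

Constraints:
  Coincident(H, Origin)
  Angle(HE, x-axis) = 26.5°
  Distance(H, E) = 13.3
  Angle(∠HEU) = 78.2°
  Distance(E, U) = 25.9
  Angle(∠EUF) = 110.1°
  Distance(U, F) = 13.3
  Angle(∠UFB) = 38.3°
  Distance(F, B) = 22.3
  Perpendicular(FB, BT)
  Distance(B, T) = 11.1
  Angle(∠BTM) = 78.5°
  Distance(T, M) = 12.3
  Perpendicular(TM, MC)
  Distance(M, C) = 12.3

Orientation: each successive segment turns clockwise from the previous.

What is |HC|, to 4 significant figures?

15.74

∠BTM = 78.5° gives TM at -118.4° from the x-axis; with |TM| = 12.3, M = (18.81, -19.42). The perpendicularity gives MC at right angles to TM, so MC runs at 151.6°; with |MC| = 12.3, C = (7.987, -13.57). Then |HC| = |C − H| = 15.74.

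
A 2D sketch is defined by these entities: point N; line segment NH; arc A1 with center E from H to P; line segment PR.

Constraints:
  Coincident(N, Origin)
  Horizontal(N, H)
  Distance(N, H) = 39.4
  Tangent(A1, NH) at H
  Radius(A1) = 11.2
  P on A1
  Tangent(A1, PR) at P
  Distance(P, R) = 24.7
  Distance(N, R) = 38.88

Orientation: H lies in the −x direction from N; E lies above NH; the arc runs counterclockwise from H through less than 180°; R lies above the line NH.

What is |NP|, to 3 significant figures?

29.8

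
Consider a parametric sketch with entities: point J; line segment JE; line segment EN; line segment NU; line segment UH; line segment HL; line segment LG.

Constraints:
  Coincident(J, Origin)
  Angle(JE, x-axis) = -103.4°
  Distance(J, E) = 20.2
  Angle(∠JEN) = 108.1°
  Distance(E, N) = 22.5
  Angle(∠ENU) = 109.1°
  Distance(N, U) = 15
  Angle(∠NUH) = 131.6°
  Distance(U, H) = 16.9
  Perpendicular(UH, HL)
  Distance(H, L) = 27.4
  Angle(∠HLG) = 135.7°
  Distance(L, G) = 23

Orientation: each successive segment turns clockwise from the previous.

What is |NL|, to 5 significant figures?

31.357

∠NUH = 131.6° gives UH at 65.400° from the x-axis; with |UH| = 16.9, H = (-26.124, 7.5968). UH ⟂ HL, so HL runs at -24.600°; with |HL| = 27.4, L = (-1.2106, -3.8093). Then |NL| = |L − N| = 31.357.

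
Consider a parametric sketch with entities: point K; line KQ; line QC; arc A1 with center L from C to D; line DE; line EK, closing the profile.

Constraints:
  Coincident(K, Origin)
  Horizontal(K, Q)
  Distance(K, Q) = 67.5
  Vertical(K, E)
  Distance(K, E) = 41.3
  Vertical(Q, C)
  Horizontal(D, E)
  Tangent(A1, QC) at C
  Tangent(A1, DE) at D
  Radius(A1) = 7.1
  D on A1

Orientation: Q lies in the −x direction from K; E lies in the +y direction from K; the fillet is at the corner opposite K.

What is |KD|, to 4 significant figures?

73.17

K is at the origin; K and Q share the same y with |KQ| = 67.5 and Q on the −x side, so Q = (-67.50, 0.000). KE is vertical with |KE| = 41.3 and E on the +y side, so E = (0.000, 41.30). The virtual corner opposite K is at (-67.50, 41.30). Tangency of A1 to QC means the radius LC is perpendicular to QC and tangency of A1 to DE means the radius LD is perpendicular to DE, with radius 7.1, so the center L sits 7.1 in from both sides at L = (-60.40, 34.20). That places the tangent points at C = (-67.50, 34.20) on QC and D = (-60.40, 41.30) on DE. Then |KD| = |D − K| = 73.17.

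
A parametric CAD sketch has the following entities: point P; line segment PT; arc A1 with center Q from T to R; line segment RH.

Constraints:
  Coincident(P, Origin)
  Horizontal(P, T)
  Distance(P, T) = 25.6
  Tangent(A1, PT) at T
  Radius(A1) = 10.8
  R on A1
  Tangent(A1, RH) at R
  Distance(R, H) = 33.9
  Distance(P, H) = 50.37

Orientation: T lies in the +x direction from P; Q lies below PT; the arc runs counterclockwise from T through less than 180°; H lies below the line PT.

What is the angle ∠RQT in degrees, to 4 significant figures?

99.42°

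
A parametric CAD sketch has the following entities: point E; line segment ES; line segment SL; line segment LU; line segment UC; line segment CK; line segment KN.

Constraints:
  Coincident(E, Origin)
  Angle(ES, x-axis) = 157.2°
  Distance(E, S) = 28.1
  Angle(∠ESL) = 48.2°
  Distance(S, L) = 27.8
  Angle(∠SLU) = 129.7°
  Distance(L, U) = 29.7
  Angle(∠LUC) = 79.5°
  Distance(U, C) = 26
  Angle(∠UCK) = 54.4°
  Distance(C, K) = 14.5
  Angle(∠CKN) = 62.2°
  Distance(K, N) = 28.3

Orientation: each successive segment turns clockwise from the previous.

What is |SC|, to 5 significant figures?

42.923

E is at the origin; ES runs at 157.2° with length 28.1, so S = (-25.904, 10.889). ∠ESL = 48.2° gives SL at 25.400° from the x-axis; with |SL| = 27.8, L = (-0.79163, 22.814). ∠SLU = 129.7° gives LU at -24.900° from the x-axis; with |LU| = 29.7, U = (26.148, 10.309). ∠LUC = 79.5° gives UC at -125.40° from the x-axis; with |UC| = 26.0, C = (11.086, -10.885). Then |SC| = |C − S| = 42.923.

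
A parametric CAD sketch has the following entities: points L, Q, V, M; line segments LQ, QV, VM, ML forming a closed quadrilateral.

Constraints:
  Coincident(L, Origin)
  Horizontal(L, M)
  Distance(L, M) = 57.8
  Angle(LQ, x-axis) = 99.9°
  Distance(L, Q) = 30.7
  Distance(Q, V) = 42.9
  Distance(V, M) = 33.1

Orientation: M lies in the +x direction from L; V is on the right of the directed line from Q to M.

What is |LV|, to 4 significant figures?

24.71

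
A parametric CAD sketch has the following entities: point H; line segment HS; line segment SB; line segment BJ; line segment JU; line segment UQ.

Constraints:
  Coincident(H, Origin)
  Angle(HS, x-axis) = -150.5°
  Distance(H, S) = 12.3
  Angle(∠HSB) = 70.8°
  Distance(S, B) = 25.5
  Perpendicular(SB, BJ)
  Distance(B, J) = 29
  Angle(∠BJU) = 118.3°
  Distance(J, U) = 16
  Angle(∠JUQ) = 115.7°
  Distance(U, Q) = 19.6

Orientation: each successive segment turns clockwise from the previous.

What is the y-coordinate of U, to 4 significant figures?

11.71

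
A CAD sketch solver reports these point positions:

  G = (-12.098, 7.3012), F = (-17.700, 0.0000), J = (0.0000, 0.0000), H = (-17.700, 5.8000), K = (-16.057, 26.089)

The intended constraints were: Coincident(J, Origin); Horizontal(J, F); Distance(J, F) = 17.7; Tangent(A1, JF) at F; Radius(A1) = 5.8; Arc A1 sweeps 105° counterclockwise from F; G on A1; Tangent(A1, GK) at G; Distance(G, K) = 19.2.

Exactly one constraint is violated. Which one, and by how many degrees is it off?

Tangent(A1, GK) at G — off by 3.10°.

J = (0.00, 0.00) ✓; J.y = 0.00, F.y = 0.00 ✓; |JF| = 17.70 ✓; ∠(HF, FJ) = 90.00° ✓; |HF| = 5.800 ✓; bearing(H→G) − bearing(H→F) = 105.0° ✓; |HG| = 5.800 ✓; ∠(HG, GK) = 93.10° ✗; |GK| = 19.20 ✓.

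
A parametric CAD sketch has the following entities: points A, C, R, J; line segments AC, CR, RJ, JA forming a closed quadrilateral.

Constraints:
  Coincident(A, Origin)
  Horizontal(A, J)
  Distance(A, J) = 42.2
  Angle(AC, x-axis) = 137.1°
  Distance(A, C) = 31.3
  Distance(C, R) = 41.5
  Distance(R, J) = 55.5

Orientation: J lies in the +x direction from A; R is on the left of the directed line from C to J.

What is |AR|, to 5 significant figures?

46.900

Checks: |CR| = 41.50 ✓; |RJ| = 55.50 ✓.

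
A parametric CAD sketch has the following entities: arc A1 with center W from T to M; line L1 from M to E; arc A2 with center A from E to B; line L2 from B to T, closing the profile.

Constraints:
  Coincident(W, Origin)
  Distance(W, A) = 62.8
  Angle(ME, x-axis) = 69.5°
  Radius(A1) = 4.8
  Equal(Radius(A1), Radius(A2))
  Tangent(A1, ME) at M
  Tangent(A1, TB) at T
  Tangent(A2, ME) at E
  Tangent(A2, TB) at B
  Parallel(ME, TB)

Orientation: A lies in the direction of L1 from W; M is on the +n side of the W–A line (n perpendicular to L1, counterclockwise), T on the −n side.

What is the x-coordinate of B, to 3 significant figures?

26.5

Tangency of A1 to both parallel lines with radius 4.8 puts M and T at W ± 4.8·n: M = (-4.50, 1.68), T = (4.50, -1.68). Equal radii place E and B the same way about A: E = A + 4.8·n = (17.5, 60.5), B = A − 4.8·n = (26.5, 57.1). So B.x = 26.5.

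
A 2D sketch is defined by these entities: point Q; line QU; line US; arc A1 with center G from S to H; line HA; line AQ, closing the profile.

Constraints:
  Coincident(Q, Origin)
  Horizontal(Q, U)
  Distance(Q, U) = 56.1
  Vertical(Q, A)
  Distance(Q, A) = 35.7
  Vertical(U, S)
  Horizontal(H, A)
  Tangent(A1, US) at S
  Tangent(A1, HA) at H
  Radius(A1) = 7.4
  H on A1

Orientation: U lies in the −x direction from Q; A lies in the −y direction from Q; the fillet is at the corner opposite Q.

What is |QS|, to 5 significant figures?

62.834

Q is at the origin; QU is horizontal with |QU| = 56.1 and U on the −x side, so U = (-56.100, 0.0000). QA is vertical with |QA| = 35.7 and A on the −y side, so A = (0.0000, -35.700). The virtual corner opposite Q is at (-56.100, -35.700). Tangency of A1 to US means the radius GS is perpendicular to US and since A1 is tangent to HA there, GH ⟂ HA, with radius 7.4, so the center G sits 7.4 in from both sides at G = (-48.700, -28.300). That places the tangent points at S = (-56.100, -28.300) on US and H = (-48.700, -35.700) on HA. Then |QS| = |S − Q| = 62.834.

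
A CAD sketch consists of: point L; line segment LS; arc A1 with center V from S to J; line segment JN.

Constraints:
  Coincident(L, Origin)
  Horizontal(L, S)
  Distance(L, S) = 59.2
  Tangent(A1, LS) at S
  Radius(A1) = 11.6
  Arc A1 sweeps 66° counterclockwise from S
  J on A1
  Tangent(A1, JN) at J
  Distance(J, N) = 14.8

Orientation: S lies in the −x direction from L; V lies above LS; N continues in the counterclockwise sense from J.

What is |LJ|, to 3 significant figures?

49.1

Tangency of A1 to LS means the radius VS is perpendicular to LS, so V = S + (0, 11.6) = (-59.2, 11.6). On A1, S sits at bearing -90° from V; a 66° counterclockwise sweep puts J at bearing -24°, so J = V + 11.6·(cos -24°, sin -24°) = (-48.6, 6.88). Then |LJ| = |J − L| = 49.1.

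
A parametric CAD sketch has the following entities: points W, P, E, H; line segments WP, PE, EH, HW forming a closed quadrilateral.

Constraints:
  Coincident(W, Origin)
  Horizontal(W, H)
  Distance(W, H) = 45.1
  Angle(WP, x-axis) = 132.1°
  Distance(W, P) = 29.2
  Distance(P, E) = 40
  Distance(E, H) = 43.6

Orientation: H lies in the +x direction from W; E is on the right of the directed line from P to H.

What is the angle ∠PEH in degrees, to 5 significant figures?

109.28°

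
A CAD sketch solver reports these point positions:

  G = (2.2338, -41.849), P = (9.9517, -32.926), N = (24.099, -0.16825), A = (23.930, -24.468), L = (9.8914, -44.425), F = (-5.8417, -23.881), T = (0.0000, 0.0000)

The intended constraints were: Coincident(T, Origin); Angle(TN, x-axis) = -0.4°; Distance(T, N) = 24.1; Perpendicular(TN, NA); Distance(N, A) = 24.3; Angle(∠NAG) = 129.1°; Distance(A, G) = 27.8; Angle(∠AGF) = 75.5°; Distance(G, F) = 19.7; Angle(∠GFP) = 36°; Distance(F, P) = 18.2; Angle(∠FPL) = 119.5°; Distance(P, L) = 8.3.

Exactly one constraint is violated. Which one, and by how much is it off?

Distance(P, L) = 8.3 — off by 3.20.

T = (0.00, 0.00) ✓; TN at -0.4000° ✓; |TN| = 24.10 ✓; ∠(TN, NA) = 90.00° ✓; |NA| = 24.30 ✓; ∠NAG = 129.1° ✓; |AG| = 27.80 ✓; ∠AGF = 75.50° ✓; |GF| = 19.70 ✓; ∠GFP = 36.00° ✓; |FP| = 18.20 ✓; ∠FPL = 119.5° ✓; |PL| = 11.50 ✗.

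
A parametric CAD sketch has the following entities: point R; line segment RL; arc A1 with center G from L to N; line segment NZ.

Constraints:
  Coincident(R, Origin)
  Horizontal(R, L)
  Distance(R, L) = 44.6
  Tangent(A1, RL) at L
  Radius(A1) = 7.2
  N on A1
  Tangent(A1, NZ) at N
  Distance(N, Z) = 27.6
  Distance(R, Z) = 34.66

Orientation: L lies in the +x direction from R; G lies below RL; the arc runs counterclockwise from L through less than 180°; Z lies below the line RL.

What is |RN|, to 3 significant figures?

38.8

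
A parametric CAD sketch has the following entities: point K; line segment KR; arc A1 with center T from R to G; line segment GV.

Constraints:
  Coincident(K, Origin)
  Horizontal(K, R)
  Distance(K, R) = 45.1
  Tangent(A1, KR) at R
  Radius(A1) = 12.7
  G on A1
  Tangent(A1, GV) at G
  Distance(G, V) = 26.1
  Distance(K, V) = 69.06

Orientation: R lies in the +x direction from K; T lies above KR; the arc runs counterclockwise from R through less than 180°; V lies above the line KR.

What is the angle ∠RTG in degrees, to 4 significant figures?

92.14°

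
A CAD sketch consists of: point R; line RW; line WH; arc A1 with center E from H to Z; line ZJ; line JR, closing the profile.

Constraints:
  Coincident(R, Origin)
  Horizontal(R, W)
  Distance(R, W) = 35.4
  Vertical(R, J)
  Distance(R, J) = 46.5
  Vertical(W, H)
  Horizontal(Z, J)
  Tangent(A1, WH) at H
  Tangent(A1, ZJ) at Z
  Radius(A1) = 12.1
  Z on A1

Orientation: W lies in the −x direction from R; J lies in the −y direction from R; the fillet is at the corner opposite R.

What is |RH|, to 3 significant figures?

49.4

R is at the origin; RW is horizontal with |RW| = 35.4 and W on the −x side, so W = (-35.4, 0.00). RJ is vertical with |RJ| = 46.5 and J on the −y side, so J = (0.00, -46.5). The virtual corner opposite R is at (-35.4, -46.5). Since A1 is tangent to WH there, EH ⟂ WH and tangency of A1 to ZJ means the radius EZ is perpendicular to ZJ, with radius 12.1, so the center E sits 12.1 in from both sides at E = (-23.3, -34.4). That places the tangent points at H = (-35.4, -34.4) on WH and Z = (-23.3, -46.5) on ZJ. Then |RH| = |H − R| = 49.4.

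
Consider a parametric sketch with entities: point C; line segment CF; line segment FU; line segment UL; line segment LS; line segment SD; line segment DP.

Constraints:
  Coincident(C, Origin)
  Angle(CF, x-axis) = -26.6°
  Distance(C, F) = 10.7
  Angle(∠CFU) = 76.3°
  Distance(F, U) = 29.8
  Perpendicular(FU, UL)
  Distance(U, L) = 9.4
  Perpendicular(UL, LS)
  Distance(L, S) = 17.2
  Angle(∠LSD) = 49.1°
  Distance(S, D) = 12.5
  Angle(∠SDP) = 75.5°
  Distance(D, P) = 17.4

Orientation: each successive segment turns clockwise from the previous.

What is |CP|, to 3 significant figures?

28.4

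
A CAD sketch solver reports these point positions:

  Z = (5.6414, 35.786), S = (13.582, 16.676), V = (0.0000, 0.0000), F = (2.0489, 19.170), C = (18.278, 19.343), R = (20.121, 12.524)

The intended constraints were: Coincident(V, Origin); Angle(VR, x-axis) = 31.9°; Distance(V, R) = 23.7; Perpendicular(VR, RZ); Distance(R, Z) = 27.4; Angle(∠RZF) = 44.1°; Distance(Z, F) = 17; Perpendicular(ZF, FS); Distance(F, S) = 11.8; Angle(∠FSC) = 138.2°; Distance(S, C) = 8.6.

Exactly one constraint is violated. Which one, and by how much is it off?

Distance(S, C) = 8.6 — off by 3.20.

V = (0.00, 0.00) ✓; VR at 31.90° ✓; |VR| = 23.70 ✓; ∠(VR, RZ) = 90.00° ✓; |RZ| = 27.40 ✓; ∠RZF = 44.10° ✓; |ZF| = 17.00 ✓; ∠(ZF, FS) = 90.00° ✓; |FS| = 11.80 ✓; ∠FSC = 138.2° ✓; |SC| = 5.400 ✗.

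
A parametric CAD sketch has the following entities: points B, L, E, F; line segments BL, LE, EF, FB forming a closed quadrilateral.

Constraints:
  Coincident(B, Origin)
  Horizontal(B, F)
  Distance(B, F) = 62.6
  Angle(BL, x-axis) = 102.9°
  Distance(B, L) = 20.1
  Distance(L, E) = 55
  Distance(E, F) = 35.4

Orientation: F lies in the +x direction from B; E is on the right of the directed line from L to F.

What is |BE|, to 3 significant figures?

39.1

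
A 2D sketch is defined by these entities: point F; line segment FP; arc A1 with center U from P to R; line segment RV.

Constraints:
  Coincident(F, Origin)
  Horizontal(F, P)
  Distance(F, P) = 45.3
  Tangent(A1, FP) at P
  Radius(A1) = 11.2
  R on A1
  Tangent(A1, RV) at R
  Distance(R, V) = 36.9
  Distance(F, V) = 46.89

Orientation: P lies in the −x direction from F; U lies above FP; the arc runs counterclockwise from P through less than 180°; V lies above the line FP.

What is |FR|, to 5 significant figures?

35.578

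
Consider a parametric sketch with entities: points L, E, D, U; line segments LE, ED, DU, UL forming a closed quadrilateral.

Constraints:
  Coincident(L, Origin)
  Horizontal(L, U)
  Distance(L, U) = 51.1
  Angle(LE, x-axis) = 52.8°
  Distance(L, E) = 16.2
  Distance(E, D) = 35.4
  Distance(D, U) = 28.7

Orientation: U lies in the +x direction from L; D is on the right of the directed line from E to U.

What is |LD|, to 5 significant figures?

33.112

L is at the origin; L and U share the same y with |LU| = 51.1 and U in +x, so U = (51.1, 0). LE runs at 52.8° with |LE| = 16.2, so E = (9.7945, 12.904). D is determined by |ED| = 35.4 and |DU| = 28.7 together: it lies at the intersection of circle(E, 35.4) and circle(U, 28.7). With |EU| = 43.274, the foot of the radical line on EU is 26.599 from E and the perpendicular offset is √(35.4² − 26.599²) = 23.359. Taking the right-of-EU solution: D = (28.218, -17.324).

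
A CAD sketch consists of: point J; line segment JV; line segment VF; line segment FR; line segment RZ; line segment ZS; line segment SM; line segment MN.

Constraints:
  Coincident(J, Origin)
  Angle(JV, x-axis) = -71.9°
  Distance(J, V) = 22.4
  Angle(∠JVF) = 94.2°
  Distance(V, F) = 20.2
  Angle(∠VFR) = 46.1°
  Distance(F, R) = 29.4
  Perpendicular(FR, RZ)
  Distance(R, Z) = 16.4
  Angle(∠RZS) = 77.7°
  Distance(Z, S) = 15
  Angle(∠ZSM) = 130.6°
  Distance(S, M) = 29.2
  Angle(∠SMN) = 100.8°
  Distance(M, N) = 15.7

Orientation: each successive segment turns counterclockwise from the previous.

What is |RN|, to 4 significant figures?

27.72

J is at the origin; JV runs at -71.9° with length 22.4, so V = (6.959, -21.29). ∠JVF = 94.2° gives VF at 13.90° from the x-axis; with |VF| = 20.2, F = (26.57, -16.44). ∠VFR = 46.1° gives FR at 147.8° from the x-axis; with |FR| = 29.4, R = (1.690, -0.7724). The perpendicularity gives RZ at right angles to FR, so RZ runs at -122.2°; with |RZ| = 16.4, Z = (-7.050, -14.65). ∠RZS = 77.7° gives ZS at -19.90° from the x-axis; with |ZS| = 15.0, S = (7.055, -19.76). ∠ZSM = 130.6° gives SM at 29.50° from the x-axis; with |SM| = 29.2, M = (32.47, -5.377). ∠SMN = 100.8° gives MN at 108.7° from the x-axis; with |MN| = 15.7, N = (27.44, 9.494). Then |RN| = |N − R| = 27.72.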